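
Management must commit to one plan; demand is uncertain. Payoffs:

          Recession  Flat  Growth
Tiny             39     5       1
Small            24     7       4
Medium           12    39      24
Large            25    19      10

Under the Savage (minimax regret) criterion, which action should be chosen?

Large

Column bests: Recession=39, Flat=39, Growth=24.
Tiny regrets: 0, 34, 23 → max 34
Small regrets: 15, 32, 20 → max 32
Medium regrets: 27, 0, 0 → max 27
Large regrets: 14, 20, 14 → max 20
Smallest max regret = 20 → Large.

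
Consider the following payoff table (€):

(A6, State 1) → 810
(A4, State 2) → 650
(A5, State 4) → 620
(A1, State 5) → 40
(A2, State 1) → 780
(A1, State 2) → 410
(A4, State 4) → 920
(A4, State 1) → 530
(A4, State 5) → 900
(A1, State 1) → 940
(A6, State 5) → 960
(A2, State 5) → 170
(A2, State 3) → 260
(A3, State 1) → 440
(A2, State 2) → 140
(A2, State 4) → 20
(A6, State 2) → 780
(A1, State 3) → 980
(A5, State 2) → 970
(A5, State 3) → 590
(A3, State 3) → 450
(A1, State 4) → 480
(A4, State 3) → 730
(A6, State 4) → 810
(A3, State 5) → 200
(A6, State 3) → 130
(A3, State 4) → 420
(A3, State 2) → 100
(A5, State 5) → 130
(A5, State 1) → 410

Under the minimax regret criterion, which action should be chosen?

A4

Column bests: State 1=940, State 2=970, State 3=980, State 4=920, State 5=960.
A1 regrets: 0, 560, 0, 440, 920 → max 920
A2 regrets: 160, 830, 720, 900, 790 → max 900
A3 regrets: 500, 870, 530, 500, 760 → max 870
A4 regrets: 410, 320, 250, 0, 60 → max 410
A5 regrets: 530, 0, 390, 300, 830 → max 830
A6 regrets: 130, 190, 850, 110, 0 → max 850
Smallest max regret = 410 → A4.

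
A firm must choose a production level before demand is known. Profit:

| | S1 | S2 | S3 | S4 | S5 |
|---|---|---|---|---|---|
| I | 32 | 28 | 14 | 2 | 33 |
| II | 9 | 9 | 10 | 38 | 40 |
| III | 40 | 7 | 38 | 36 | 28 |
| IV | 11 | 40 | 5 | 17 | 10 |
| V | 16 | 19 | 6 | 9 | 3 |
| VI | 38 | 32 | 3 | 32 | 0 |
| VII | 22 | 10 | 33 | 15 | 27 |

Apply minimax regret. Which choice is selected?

Column bests: S1=40, S2=40, S3=38, S4=38, S5=40.
I regrets: 8, 12, 24, 36, 7 → max 36
II regrets: 31, 31, 28, 0, 0 → max 31
III regrets: 0, 33, 0, 2, 12 → max 33
IV regrets: 29, 0, 33, 21, 30 → max 33
V regrets: 24, 21, 32, 29, 37 → max 37
VI regrets: 2, 8, 35, 6, 40 → max 40
VII regrets: 18, 30, 5, 23, 13 → max 30
Smallest max regret = 30 → VII.

VII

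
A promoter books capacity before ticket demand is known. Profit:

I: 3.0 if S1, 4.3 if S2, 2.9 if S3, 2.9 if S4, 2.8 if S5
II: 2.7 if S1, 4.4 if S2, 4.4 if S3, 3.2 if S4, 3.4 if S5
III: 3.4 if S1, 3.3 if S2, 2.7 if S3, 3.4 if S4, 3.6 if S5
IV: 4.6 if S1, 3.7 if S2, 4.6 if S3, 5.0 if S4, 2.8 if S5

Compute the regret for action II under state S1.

1.9

Best payoff under S1 is 4.6.
Regret = 4.6 − 2.7 = 1.9.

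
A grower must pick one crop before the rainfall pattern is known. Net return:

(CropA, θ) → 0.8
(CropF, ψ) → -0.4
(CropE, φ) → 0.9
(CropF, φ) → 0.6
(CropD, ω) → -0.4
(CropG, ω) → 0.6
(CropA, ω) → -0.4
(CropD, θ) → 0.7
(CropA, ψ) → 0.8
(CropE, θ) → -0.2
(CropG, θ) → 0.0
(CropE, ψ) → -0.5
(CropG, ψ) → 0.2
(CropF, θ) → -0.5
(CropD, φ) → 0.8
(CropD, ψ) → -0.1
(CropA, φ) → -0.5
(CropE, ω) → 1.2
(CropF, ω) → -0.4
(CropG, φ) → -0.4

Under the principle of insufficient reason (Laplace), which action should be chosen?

Row averages: CropA=0.175, CropD=0.25, CropE=0.35, CropF=-0.175, CropG=0.1
Highest average = 0.35 → CropE.

CropE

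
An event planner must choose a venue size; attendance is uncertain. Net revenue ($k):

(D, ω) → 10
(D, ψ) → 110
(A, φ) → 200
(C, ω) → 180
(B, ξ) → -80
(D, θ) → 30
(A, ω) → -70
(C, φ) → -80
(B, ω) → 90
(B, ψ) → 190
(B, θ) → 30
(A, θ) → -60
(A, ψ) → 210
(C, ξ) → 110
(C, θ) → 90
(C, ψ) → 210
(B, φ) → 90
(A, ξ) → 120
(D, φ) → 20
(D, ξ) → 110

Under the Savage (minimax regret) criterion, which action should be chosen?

Column bests: θ=90, φ=200, ψ=210, ω=180, ξ=120.
A regrets: 150, 0, 0, 250, 0 → max 250
B regrets: 60, 110, 20, 90, 200 → max 200
C regrets: 0, 280, 0, 0, 10 → max 280
D regrets: 60, 180, 100, 170, 10 → max 180
Smallest max regret = 180 → D.

D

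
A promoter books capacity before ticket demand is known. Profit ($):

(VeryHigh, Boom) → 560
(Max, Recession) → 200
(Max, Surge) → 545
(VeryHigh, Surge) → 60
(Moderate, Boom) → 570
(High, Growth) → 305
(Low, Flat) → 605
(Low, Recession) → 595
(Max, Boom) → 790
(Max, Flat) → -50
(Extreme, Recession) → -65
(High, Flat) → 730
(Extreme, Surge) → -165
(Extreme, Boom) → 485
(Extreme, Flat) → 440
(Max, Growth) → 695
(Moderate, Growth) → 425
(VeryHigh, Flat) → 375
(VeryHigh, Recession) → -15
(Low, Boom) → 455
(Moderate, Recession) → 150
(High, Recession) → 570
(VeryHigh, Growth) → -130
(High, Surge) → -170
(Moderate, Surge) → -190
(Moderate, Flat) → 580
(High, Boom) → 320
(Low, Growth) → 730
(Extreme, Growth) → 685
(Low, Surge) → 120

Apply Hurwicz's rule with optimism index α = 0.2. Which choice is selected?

Low: 0.2·730 + 0.8·120 = 242
Moderate: 0.2·580 + 0.8·(-190) = -36
High: 0.2·730 + 0.8·(-170) = 10
VeryHigh: 0.2·560 + 0.8·(-130) = 8
Extreme: 0.2·685 + 0.8·(-165) = 5
Max: 0.2·790 + 0.8·(-50) = 118
Highest Hurwicz score = 242 → Low.

Low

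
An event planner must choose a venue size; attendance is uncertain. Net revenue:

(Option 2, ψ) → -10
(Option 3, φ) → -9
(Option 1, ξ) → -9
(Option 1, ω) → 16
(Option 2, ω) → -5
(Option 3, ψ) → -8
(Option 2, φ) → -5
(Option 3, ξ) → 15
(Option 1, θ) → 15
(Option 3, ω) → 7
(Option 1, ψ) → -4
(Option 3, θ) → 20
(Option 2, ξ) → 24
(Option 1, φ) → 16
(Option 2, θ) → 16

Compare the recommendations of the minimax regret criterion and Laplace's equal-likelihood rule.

Column bests: θ=20, φ=16, ψ=-4, ω=16, ξ=24.
Option 1 regrets: 5, 0, 0, 0, 33 → max 33
Option 2 regrets: 4, 21, 6, 21, 0 → max 21
Option 3 regrets: 0, 25, 4, 9, 9 → max 25
Smallest max regret = 21 → Option 2.
Row averages: Option 1=6.8, Option 2=4, Option 3=5
Highest average = 6.8 → Option 1.

minimax regret → Option 2; laplace → Option 1 (disagree)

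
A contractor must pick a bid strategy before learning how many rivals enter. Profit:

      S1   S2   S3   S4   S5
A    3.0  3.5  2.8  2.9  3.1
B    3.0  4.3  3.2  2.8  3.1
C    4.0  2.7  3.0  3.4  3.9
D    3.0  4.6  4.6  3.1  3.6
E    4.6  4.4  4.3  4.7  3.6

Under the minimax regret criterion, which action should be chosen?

E

Column bests: S1=4.6, S2=4.6, S3=4.6, S4=4.7, S5=3.9.
A regrets: 1.6, 1.1, 1.8, 1.8, 0.8 → max 1.8
B regrets: 1.6, 0.3, 1.4, 1.9, 0.8 → max 1.9
C regrets: 0.6, 1.9, 1.6, 1.3, 0.0 → max 1.9
D regrets: 1.6, 0.0, 0.0, 1.6, 0.3 → max 1.6
E regrets: 0.0, 0.2, 0.3, 0.0, 0.3 → max 0.3
Smallest max regret = 0.3 → E.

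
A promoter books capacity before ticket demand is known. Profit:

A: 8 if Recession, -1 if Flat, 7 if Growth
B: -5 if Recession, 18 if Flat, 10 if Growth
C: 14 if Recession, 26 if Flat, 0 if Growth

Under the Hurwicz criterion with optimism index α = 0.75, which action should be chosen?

A: 0.75·8 + 0.25·(-1) = 5.75
B: 0.75·18 + 0.25·(-5) = 12.25
C: 0.75·26 + 0.25·0 = 19.5
Highest Hurwicz score = 19.5 → C.

C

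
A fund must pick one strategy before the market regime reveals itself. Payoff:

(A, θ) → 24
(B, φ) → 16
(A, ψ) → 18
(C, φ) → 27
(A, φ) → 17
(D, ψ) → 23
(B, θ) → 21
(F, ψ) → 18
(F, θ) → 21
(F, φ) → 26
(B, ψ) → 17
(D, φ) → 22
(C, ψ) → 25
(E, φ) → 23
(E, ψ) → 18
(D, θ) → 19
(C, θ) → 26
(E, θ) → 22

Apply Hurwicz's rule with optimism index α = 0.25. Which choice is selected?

C

A: 0.25·24 + 0.75·17 = 18.75
B: 0.25·21 + 0.75·16 = 17.25
C: 0.25·27 + 0.75·25 = 25.5
D: 0.25·23 + 0.75·19 = 20
E: 0.25·23 + 0.75·18 = 19.25
F: 0.25·26 + 0.75·18 = 20
Highest Hurwicz score = 25.5 → C.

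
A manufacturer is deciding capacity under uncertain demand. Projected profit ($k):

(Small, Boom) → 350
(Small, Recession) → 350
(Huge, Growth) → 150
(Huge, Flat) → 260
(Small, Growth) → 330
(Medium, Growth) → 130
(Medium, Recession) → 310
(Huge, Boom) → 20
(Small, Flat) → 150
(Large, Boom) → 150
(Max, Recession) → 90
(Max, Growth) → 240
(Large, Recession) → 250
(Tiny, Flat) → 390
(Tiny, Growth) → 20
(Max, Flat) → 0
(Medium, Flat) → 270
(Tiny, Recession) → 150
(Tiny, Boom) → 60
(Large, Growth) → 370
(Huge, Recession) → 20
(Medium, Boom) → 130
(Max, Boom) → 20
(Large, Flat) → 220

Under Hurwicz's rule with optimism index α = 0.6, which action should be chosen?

Tiny: 0.6·390 + 0.4·20 = 242
Small: 0.6·350 + 0.4·150 = 270
Medium: 0.6·310 + 0.4·130 = 238
Large: 0.6·370 + 0.4·150 = 282
Huge: 0.6·260 + 0.4·20 = 164
Max: 0.6·240 + 0.4·0 = 144
Highest Hurwicz score = 282 → Large.

Large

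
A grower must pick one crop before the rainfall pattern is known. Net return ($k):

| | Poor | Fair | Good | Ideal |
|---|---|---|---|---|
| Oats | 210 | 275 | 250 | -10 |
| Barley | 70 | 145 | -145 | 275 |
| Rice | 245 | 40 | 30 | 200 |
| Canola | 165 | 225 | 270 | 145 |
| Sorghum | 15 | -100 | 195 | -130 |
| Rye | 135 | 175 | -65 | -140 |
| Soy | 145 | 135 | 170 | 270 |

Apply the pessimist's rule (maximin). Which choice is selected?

Canola

Row minima: Oats=-10, Barley=-145, Rice=30, Canola=145, Sorghum=-130, Rye=-140, Soy=135
Best worst-case = 145 → Canola.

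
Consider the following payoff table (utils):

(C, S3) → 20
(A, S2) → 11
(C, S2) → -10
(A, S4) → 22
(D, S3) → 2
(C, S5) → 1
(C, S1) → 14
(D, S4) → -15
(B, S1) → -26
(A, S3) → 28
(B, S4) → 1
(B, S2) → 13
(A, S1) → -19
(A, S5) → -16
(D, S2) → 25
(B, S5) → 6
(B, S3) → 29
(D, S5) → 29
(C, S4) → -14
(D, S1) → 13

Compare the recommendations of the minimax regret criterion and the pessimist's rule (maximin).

minimax regret → C; maximin → C (agree)

Column bests: S1=14, S2=25, S3=29, S4=22, S5=29.
A regrets: 33, 14, 1, 0, 45 → max 45
B regrets: 40, 12, 0, 21, 23 → max 40
C regrets: 0, 35, 9, 36, 28 → max 36
D regrets: 1, 0, 27, 37, 0 → max 37
Smallest max regret = 36 → C.
Row minima: A=-19, B=-26, C=-14, D=-15
Best worst-case = -14 → C.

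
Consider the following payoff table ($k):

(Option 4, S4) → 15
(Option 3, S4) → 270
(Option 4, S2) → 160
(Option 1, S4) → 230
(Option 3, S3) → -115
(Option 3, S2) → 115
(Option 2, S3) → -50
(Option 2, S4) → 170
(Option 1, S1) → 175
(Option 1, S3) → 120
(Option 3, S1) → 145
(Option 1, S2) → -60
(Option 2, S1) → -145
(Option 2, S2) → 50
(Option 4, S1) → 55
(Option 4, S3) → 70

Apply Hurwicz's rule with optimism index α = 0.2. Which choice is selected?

Option 1: 0.2·230 + 0.8·(-60) = -2
Option 2: 0.2·170 + 0.8·(-145) = -82
Option 3: 0.2·270 + 0.8·(-115) = -38
Option 4: 0.2·160 + 0.8·15 = 44
Highest Hurwicz score = 44 → Option 4.

Option 4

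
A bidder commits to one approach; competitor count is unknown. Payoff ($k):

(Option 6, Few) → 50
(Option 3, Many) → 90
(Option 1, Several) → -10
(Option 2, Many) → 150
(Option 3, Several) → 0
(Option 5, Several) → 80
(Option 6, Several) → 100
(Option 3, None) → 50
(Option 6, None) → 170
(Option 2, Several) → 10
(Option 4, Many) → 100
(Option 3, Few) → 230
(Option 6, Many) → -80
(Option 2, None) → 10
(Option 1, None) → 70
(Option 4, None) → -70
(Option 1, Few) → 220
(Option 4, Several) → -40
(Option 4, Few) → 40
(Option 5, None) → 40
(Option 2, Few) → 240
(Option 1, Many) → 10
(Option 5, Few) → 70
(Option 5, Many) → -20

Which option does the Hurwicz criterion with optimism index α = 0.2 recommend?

Option 2

Option 1: 0.2·220 + 0.8·(-10) = 36
Option 2: 0.2·240 + 0.8·10 = 56
Option 3: 0.2·230 + 0.8·0 = 46
Option 4: 0.2·100 + 0.8·(-70) = -36
Option 5: 0.2·80 + 0.8·(-20) = 0
Option 6: 0.2·170 + 0.8·(-80) = -30
Highest Hurwicz score = 56 → Option 2.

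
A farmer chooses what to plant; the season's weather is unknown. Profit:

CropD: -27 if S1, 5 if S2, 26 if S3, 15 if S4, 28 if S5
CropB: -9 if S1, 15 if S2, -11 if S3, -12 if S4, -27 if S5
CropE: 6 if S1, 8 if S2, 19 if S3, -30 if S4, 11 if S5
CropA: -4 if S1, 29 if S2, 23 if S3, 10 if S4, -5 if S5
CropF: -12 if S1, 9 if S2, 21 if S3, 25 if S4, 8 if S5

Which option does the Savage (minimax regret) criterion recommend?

Column bests: S1=6, S2=29, S3=26, S4=25, S5=28.
CropD regrets: 33, 24, 0, 10, 0 → max 33
CropB regrets: 15, 14, 37, 37, 55 → max 55
CropE regrets: 0, 21, 7, 55, 17 → max 55
CropA regrets: 10, 0, 3, 15, 33 → max 33
CropF regrets: 18, 20, 5, 0, 20 → max 20
Smallest max regret = 20 → CropF.

CropF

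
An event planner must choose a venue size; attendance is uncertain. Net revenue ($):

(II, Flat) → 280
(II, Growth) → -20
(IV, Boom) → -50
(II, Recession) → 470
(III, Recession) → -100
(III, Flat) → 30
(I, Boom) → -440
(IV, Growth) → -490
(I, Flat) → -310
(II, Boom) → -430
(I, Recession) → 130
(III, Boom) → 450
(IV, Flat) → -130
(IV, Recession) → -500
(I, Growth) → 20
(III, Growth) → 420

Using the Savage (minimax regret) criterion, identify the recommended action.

Column bests: Recession=470, Flat=280, Growth=420, Boom=450.
I regrets: 340, 590, 400, 890 → max 890
II regrets: 0, 0, 440, 880 → max 880
III regrets: 570, 250, 0, 0 → max 570
IV regrets: 970, 410, 910, 500 → max 970
Smallest max regret = 570 → III.

III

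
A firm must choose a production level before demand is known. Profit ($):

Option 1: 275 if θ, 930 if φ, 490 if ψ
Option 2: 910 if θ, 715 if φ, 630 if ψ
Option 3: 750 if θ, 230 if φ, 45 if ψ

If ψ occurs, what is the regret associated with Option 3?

585

Best payoff under ψ is 630.
Regret = 630 − 45 = 585.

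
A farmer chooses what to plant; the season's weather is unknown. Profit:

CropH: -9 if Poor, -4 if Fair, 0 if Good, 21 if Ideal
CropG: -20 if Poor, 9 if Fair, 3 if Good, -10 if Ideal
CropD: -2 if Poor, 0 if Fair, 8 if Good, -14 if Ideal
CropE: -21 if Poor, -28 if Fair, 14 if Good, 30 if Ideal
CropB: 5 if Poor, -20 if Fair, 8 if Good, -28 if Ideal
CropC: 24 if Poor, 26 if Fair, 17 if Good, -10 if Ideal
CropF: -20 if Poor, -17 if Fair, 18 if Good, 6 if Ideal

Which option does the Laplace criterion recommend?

Row averages: CropH=2, CropG=-4.5, CropD=-2, CropE=-1.25, CropB=-8.75, CropC=14.25, CropF=-3.25
Highest average = 14.25 → CropC.

CropC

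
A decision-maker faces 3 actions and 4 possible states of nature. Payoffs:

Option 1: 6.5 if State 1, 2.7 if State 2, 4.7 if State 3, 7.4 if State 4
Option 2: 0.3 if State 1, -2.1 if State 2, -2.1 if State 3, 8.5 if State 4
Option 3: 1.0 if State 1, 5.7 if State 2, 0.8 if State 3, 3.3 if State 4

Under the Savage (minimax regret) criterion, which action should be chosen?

Column bests: State 1=6.5, State 2=5.7, State 3=4.7, State 4=8.5.
Option 1 regrets: 0.0, 3.0, 0.0, 1.1 → max 3.0
Option 2 regrets: 6.2, 7.8, 6.8, 0.0 → max 7.8
Option 3 regrets: 5.5, 0.0, 3.9, 5.2 → max 5.5
Smallest max regret = 3.0 → Option 1.

Option 1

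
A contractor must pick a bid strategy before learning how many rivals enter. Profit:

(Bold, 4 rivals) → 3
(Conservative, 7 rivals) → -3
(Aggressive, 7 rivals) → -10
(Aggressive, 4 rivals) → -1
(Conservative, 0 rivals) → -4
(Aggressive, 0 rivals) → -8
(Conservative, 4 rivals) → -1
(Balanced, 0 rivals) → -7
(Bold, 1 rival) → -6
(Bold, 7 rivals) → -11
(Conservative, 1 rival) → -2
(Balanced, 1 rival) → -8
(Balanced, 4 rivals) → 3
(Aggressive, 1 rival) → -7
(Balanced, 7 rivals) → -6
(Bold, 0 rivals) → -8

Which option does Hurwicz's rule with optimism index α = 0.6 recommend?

Balanced

Conservative: 0.6·(-1) + 0.4·(-4) = -2.2
Balanced: 0.6·3 + 0.4·(-8) = -1.4
Aggressive: 0.6·(-1) + 0.4·(-10) = -4.6
Bold: 0.6·3 + 0.4·(-11) = -2.6
Highest Hurwicz score = -1.4 → Balanced.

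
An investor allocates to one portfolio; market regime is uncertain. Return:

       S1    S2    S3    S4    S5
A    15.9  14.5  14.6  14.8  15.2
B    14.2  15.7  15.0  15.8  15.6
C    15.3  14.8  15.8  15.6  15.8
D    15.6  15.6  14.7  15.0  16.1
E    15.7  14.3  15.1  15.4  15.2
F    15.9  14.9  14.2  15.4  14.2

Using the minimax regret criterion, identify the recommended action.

Column bests: S1=15.9, S2=15.7, S3=15.8, S4=15.8, S5=16.1.
A regrets: 0.0, 1.2, 1.2, 1.0, 0.9 → max 1.2
B regrets: 1.7, 0.0, 0.8, 0.0, 0.5 → max 1.7
C regrets: 0.6, 0.9, 0.0, 0.2, 0.3 → max 0.9
D regrets: 0.3, 0.1, 1.1, 0.8, 0.0 → max 1.1
E regrets: 0.2, 1.4, 0.7, 0.4, 0.9 → max 1.4
F regrets: 0.0, 0.8, 1.6, 0.4, 1.9 → max 1.9
Smallest max regret = 0.9 → C.

C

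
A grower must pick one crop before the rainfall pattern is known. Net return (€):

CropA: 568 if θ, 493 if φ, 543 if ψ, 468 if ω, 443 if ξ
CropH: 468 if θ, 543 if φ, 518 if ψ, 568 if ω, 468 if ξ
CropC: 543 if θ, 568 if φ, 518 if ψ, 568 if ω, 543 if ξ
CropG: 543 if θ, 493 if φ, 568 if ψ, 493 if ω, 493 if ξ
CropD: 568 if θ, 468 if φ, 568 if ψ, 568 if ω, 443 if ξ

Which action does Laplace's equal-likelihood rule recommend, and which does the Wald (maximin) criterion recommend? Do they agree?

Row averages: CropA=503, CropH=513, CropC=548, CropG=518, CropD=523
Highest average = 548 → CropC.
Row minima: CropA=443, CropH=468, CropC=518, CropG=493, CropD=443
Best worst-case = 518 → CropC.

laplace → CropC; maximin → CropC (agree)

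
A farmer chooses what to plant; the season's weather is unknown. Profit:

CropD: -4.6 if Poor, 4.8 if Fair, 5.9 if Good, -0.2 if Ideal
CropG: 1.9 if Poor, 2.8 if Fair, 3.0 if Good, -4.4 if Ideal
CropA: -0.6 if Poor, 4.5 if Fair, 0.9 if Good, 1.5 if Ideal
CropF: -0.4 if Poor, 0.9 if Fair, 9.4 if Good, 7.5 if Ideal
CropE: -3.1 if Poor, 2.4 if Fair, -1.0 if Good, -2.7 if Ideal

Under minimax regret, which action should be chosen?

Column bests: Poor=1.9, Fair=4.8, Good=9.4, Ideal=7.5.
CropD regrets: 6.5, 0.0, 3.5, 7.7 → max 7.7
CropG regrets: 0.0, 2.0, 6.4, 11.9 → max 11.9
CropA regrets: 2.5, 0.3, 8.5, 6.0 → max 8.5
CropF regrets: 2.3, 3.9, 0.0, 0.0 → max 3.9
CropE regrets: 5.0, 2.4, 10.4, 10.2 → max 10.4
Smallest max regret = 3.9 → CropF.

CropF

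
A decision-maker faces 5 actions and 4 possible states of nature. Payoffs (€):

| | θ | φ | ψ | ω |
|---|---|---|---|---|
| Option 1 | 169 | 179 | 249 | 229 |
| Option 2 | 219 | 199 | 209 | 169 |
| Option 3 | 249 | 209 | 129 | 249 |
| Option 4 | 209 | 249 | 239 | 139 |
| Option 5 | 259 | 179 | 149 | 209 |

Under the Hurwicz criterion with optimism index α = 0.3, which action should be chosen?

Option 1: 0.3·249 + 0.7·169 = 193
Option 2: 0.3·219 + 0.7·169 = 184
Option 3: 0.3·249 + 0.7·129 = 165
Option 4: 0.3·249 + 0.7·139 = 172
Option 5: 0.3·259 + 0.7·149 = 182
Highest Hurwicz score = 193 → Option 1.

Option 1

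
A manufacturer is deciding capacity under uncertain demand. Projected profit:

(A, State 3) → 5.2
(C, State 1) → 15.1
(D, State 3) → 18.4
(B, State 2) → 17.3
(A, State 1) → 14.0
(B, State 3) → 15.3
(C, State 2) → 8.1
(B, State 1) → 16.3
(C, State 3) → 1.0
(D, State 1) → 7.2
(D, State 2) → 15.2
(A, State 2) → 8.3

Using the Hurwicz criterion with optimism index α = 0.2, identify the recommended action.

A: 0.2·14.0 + 0.8·5.2 = 6.96
B: 0.2·17.3 + 0.8·15.3 = 15.7
C: 0.2·15.1 + 0.8·1.0 = 3.82
D: 0.2·18.4 + 0.8·7.2 = 9.44
Highest Hurwicz score = 15.7 → B.

B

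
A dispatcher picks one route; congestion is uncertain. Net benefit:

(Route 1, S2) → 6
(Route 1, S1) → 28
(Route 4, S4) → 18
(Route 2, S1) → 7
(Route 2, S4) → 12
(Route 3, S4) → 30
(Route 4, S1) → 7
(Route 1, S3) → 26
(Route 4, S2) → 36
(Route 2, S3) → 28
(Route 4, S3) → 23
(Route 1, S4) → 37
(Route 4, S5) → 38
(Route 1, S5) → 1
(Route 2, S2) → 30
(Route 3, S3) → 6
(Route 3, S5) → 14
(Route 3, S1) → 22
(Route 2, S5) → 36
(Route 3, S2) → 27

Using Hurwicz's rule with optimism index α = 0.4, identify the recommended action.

Route 1: 0.4·37 + 0.6·1 = 15.4
Route 2: 0.4·36 + 0.6·7 = 18.6
Route 3: 0.4·30 + 0.6·6 = 15.6
Route 4: 0.4·38 + 0.6·7 = 19.4
Highest Hurwicz score = 19.4 → Route 4.

Route 4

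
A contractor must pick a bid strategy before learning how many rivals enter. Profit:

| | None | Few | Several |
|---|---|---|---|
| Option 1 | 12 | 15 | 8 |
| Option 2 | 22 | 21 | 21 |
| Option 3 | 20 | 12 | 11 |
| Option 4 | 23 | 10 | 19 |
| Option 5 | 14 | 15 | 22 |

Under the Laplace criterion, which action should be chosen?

Option 2

Row averages: Option 1=35/3, Option 2=64/3, Option 3=43/3, Option 4=52/3, Option 5=17
Highest average = 64/3 → Option 2.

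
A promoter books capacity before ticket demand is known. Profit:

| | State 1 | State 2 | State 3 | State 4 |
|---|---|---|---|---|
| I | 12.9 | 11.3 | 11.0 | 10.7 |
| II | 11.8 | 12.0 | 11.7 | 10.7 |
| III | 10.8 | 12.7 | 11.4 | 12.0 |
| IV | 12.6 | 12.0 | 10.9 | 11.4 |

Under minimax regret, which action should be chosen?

IV

Column bests: State 1=12.9, State 2=12.7, State 3=11.7, State 4=12.0.
I regrets: 0.0, 1.4, 0.7, 1.3 → max 1.4
II regrets: 1.1, 0.7, 0.0, 1.3 → max 1.3
III regrets: 2.1, 0.0, 0.3, 0.0 → max 2.1
IV regrets: 0.3, 0.7, 0.8, 0.6 → max 0.8
Smallest max regret = 0.8 → IV.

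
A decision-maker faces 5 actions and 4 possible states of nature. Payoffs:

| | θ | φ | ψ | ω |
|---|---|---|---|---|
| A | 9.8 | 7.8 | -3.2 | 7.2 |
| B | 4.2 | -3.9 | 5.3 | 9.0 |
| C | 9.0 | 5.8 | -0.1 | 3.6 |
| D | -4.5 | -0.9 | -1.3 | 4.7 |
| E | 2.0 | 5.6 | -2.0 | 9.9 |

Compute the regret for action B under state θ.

5.6

Best payoff under θ is 9.8.
Regret = 9.8 − 4.2 = 5.6.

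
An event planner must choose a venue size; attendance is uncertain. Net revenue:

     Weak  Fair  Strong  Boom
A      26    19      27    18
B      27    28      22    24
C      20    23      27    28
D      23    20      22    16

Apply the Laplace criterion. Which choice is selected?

Row averages: A=22.5, B=25.25, C=24.5, D=20.25
Highest average = 25.25 → B.

B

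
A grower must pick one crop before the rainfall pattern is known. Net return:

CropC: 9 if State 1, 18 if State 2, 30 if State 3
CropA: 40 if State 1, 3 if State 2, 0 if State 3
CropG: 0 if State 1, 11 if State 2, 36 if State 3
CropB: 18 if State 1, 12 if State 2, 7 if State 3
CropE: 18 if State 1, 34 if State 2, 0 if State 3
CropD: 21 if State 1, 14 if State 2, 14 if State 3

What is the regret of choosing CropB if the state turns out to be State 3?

Best payoff under State 3 is 36.
Regret = 36 − 7 = 29.

29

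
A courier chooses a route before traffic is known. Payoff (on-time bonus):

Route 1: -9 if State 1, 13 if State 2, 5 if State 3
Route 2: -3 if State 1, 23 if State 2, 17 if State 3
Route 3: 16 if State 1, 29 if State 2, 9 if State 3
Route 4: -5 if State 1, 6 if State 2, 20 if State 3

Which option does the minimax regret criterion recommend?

Column bests: State 1=16, State 2=29, State 3=20.
Route 1 regrets: 25, 16, 15 → max 25
Route 2 regrets: 19, 6, 3 → max 19
Route 3 regrets: 0, 0, 11 → max 11
Route 4 regrets: 21, 23, 0 → max 23
Smallest max regret = 11 → Route 3.

Route 3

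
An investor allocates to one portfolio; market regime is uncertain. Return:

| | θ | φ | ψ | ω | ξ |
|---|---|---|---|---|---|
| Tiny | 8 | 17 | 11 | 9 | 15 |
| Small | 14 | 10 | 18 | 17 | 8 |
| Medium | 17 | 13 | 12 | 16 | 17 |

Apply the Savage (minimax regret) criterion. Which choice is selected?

Column bests: θ=17, φ=17, ψ=18, ω=17, ξ=17.
Tiny regrets: 9, 0, 7, 8, 2 → max 9
Small regrets: 3, 7, 0, 0, 9 → max 9
Medium regrets: 0, 4, 6, 1, 0 → max 6
Smallest max regret = 6 → Medium.

Medium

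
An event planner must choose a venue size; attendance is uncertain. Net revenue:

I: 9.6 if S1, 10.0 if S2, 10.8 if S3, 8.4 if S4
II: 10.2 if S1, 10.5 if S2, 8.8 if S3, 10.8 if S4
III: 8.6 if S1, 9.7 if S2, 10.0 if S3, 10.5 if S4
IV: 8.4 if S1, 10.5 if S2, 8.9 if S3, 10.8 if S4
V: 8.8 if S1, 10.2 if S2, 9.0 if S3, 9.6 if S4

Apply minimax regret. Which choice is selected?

Column bests: S1=10.2, S2=10.5, S3=10.8, S4=10.8.
I regrets: 0.6, 0.5, 0.0, 2.4 → max 2.4
II regrets: 0.0, 0.0, 2.0, 0.0 → max 2.0
III regrets: 1.6, 0.8, 0.8, 0.3 → max 1.6
IV regrets: 1.8, 0.0, 1.9, 0.0 → max 1.9
V regrets: 1.4, 0.3, 1.8, 1.2 → max 1.8
Smallest max regret = 1.6 → III.

III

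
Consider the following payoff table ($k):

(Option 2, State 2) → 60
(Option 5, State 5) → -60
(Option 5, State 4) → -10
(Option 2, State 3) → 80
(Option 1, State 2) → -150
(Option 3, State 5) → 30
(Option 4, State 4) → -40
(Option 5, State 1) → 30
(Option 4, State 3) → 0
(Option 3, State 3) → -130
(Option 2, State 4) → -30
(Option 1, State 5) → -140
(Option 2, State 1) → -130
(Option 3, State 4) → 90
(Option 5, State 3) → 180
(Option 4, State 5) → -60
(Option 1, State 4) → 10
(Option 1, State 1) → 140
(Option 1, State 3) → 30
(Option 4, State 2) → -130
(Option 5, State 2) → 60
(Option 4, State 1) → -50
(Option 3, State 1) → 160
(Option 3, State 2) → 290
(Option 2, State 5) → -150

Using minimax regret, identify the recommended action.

Option 5

Column bests: State 1=160, State 2=290, State 3=180, State 4=90, State 5=30.
Option 1 regrets: 20, 440, 150, 80, 170 → max 440
Option 2 regrets: 290, 230, 100, 120, 180 → max 290
Option 3 regrets: 0, 0, 310, 0, 0 → max 310
Option 4 regrets: 210, 420, 180, 130, 90 → max 420
Option 5 regrets: 130, 230, 0, 100, 90 → max 230
Smallest max regret = 230 → Option 5.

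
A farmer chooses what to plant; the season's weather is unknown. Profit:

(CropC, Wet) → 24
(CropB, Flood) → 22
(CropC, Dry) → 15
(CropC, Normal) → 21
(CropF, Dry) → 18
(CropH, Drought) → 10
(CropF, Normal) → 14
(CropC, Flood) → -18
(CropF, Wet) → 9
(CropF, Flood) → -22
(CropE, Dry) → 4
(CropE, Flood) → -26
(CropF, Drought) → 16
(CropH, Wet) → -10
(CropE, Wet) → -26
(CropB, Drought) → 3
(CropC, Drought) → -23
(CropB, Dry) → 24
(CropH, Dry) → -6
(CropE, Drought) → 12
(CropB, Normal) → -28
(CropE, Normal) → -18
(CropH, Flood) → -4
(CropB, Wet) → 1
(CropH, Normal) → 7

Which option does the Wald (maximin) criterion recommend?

Row minima: CropB=-28, CropF=-22, CropE=-26, CropH=-10, CropC=-23
Best worst-case = -10 → CropH.

CropH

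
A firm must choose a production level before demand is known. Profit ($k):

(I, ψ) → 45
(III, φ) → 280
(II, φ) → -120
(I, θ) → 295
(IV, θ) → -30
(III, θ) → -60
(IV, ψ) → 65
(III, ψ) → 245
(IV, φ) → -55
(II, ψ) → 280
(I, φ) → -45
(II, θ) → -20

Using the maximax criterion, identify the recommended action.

I

Row maxima: I=295, II=280, III=280, IV=65
Best best-case = 295 → I.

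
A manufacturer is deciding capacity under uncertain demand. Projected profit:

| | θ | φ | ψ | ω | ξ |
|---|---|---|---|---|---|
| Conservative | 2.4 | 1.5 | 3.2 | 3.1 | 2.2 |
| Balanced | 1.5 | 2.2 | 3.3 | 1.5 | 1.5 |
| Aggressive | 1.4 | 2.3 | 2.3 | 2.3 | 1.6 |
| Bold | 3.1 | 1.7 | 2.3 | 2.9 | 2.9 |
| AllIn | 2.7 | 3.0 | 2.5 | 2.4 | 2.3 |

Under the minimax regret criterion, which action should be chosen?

Column bests: θ=3.1, φ=3.0, ψ=3.3, ω=3.1, ξ=2.9.
Conservative regrets: 0.7, 1.5, 0.1, 0.0, 0.7 → max 1.5
Balanced regrets: 1.6, 0.8, 0.0, 1.6, 1.4 → max 1.6
Aggressive regrets: 1.7, 0.7, 1.0, 0.8, 1.3 → max 1.7
Bold regrets: 0.0, 1.3, 1.0, 0.2, 0.0 → max 1.3
AllIn regrets: 0.4, 0.0, 0.8, 0.7, 0.6 → max 0.8
Smallest max regret = 0.8 → AllIn.

AllIn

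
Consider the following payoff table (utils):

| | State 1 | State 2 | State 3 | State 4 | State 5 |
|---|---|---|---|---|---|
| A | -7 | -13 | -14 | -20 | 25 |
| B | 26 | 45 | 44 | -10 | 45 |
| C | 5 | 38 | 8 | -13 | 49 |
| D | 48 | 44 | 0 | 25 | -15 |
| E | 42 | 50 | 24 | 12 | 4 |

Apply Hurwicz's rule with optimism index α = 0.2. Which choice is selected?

A: 0.2·25 + 0.8·(-20) = -11
B: 0.2·45 + 0.8·(-10) = 1
C: 0.2·49 + 0.8·(-13) = -0.6
D: 0.2·48 + 0.8·(-15) = -2.4
E: 0.2·50 + 0.8·4 = 13.2
Highest Hurwicz score = 13.2 → E.

E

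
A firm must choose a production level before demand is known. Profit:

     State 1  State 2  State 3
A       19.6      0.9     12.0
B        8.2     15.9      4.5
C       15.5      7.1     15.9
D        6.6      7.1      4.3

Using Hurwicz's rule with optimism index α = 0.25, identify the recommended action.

A: 0.25·19.6 + 0.75·0.9 = 5.575
B: 0.25·15.9 + 0.75·4.5 = 7.35
C: 0.25·15.9 + 0.75·7.1 = 9.3
D: 0.25·7.1 + 0.75·4.3 = 5
Highest Hurwicz score = 9.3 → C.

C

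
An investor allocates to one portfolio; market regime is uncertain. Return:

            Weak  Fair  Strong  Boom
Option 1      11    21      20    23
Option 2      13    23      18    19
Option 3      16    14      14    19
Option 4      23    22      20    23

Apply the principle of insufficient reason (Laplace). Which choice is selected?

Option 4

Row averages: Option 1=18.75, Option 2=18.25, Option 3=15.75, Option 4=22
Highest average = 22 → Option 4.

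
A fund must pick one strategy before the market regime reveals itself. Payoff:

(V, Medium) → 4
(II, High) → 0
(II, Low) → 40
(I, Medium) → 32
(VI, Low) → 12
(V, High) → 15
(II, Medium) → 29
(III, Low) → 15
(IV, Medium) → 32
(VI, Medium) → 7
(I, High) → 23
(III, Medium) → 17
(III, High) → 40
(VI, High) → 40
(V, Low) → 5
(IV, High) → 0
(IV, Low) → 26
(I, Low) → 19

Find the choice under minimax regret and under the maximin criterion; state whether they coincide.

Column bests: Low=40, Medium=32, High=40.
I regrets: 21, 0, 17 → max 21
II regrets: 0, 3, 40 → max 40
III regrets: 25, 15, 0 → max 25
IV regrets: 14, 0, 40 → max 40
V regrets: 35, 28, 25 → max 35
VI regrets: 28, 25, 0 → max 28
Smallest max regret = 21 → I.
Row minima: I=19, II=0, III=15, IV=0, V=4, VI=7
Best worst-case = 19 → I.

minimax regret → I; maximin → I (agree)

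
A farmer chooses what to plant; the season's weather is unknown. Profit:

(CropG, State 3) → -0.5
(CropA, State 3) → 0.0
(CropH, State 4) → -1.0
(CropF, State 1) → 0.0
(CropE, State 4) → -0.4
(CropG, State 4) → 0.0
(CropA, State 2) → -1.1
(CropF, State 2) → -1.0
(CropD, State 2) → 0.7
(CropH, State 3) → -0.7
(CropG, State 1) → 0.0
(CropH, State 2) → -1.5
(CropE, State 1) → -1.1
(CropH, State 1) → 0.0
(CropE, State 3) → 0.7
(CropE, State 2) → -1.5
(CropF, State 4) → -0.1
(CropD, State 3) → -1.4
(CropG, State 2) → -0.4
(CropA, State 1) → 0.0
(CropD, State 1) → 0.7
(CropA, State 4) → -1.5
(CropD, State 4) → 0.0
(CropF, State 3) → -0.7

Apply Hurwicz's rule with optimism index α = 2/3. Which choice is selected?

CropF: 2/3·0.0 + 1/3·(-1.0) = -1/3
CropH: 2/3·0.0 + 1/3·(-1.5) = -0.5
CropG: 2/3·0.0 + 1/3·(-0.5) = -1/6
CropA: 2/3·0.0 + 1/3·(-1.5) = -0.5
CropD: 2/3·0.7 + 1/3·(-1.4) = 0
CropE: 2/3·0.7 + 1/3·(-1.5) = -1/30
Highest Hurwicz score = 0 → CropD.

CropD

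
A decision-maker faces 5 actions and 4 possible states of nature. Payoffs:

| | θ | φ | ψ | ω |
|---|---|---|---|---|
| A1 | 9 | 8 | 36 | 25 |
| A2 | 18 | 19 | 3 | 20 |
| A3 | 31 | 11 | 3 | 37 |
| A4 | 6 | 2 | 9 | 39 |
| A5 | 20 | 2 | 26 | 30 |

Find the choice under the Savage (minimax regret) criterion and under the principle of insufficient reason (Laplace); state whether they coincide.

Column bests: θ=31, φ=19, ψ=36, ω=39.
A1 regrets: 22, 11, 0, 14 → max 22
A2 regrets: 13, 0, 33, 19 → max 33
A3 regrets: 0, 8, 33, 2 → max 33
A4 regrets: 25, 17, 27, 0 → max 27
A5 regrets: 11, 17, 10, 9 → max 17
Smallest max regret = 17 → A5.
Row averages: A1=19.5, A2=15, A3=20.5, A4=14, A5=19.5
Highest average = 20.5 → A3.

minimax regret → A5; laplace → A3 (disagree)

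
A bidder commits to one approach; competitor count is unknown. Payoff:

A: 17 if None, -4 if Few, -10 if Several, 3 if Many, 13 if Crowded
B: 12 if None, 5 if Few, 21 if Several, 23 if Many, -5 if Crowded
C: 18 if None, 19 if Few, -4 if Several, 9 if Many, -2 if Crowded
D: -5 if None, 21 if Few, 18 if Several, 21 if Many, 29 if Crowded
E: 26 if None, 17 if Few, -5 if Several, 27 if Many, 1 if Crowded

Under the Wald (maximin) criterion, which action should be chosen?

C

Row minima: A=-10, B=-5, C=-4, D=-5, E=-5
Best worst-case = -4 → C.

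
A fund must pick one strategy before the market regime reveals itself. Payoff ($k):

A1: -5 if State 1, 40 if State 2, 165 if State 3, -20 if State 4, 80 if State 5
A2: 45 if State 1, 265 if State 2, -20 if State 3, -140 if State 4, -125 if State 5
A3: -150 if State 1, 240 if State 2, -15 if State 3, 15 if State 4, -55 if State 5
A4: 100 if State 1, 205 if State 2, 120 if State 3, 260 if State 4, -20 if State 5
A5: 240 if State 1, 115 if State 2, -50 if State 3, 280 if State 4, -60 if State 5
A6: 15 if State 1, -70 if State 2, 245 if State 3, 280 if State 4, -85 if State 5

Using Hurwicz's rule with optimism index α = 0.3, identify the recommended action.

A1: 0.3·165 + 0.7·(-20) = 35.5
A2: 0.3·265 + 0.7·(-140) = -18.5
A3: 0.3·240 + 0.7·(-150) = -33
A4: 0.3·260 + 0.7·(-20) = 64
A5: 0.3·280 + 0.7·(-60) = 42
A6: 0.3·280 + 0.7·(-85) = 24.5
Highest Hurwicz score = 64 → A4.

A4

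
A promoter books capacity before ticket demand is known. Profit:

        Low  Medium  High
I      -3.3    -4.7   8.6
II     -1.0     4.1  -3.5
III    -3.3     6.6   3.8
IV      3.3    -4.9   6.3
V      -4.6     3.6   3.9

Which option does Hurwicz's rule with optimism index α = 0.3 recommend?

III

I: 0.3·8.6 + 0.7·(-4.7) = -0.71
II: 0.3·4.1 + 0.7·(-3.5) = -1.22
III: 0.3·6.6 + 0.7·(-3.3) = -0.33
IV: 0.3·6.3 + 0.7·(-4.9) = -1.54
V: 0.3·3.9 + 0.7·(-4.6) = -2.05
Highest Hurwicz score = -0.33 → III.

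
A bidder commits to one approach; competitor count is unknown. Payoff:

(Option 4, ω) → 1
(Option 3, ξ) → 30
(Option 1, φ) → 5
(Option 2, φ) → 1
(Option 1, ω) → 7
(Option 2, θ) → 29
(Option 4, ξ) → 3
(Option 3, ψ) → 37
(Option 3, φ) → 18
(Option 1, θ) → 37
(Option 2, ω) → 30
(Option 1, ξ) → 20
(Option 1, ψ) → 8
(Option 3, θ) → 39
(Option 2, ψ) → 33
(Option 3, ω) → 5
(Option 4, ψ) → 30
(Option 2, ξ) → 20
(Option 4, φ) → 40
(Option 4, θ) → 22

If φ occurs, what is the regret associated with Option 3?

Best payoff under φ is 40.
Regret = 40 − 18 = 22.

22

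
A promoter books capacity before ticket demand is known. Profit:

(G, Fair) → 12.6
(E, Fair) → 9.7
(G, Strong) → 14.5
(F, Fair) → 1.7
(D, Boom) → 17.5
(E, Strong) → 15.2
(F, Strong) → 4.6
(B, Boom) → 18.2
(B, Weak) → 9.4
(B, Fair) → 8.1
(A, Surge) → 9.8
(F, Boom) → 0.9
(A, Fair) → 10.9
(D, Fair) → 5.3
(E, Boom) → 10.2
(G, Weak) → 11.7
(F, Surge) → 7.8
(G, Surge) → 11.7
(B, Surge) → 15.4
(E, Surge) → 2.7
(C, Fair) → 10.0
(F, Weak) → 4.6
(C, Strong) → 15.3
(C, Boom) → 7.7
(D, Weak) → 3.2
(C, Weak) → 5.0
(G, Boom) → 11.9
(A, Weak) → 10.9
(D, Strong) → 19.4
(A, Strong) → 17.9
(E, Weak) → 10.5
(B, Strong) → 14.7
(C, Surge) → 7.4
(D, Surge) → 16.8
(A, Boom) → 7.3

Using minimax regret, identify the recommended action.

Column bests: Weak=11.7, Fair=12.6, Strong=19.4, Boom=18.2, Surge=16.8.
A regrets: 0.8, 1.7, 1.5, 10.9, 7.0 → max 10.9
B regrets: 2.3, 4.5, 4.7, 0.0, 1.4 → max 4.7
C regrets: 6.7, 2.6, 4.1, 10.5, 9.4 → max 10.5
D regrets: 8.5, 7.3, 0.0, 0.7, 0.0 → max 8.5
E regrets: 1.2, 2.9, 4.2, 8.0, 14.1 → max 14.1
F regrets: 7.1, 10.9, 14.8, 17.3, 9.0 → max 17.3
G regrets: 0.0, 0.0, 4.9, 6.3, 5.1 → max 6.3
Smallest max regret = 4.7 → B.

B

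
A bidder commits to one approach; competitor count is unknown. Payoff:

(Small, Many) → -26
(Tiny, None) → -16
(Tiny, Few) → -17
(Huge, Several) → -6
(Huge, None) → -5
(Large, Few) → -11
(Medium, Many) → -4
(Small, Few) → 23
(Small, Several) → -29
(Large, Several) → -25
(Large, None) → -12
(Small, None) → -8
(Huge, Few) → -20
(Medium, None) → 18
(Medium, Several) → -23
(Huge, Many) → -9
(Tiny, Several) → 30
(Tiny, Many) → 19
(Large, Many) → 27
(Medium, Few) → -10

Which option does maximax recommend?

Tiny

Row maxima: Tiny=30, Small=23, Medium=18, Large=27, Huge=-5
Best best-case = 30 → Tiny.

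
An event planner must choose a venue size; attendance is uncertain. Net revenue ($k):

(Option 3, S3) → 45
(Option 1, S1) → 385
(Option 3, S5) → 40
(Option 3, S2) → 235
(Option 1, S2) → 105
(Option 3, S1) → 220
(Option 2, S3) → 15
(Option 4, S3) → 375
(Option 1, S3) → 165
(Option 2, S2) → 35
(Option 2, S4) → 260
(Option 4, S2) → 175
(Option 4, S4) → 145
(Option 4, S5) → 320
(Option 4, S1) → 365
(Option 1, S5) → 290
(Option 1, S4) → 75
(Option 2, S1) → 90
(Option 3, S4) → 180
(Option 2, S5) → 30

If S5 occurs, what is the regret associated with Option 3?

Best payoff under S5 is 320.
Regret = 320 − 40 = 280.

280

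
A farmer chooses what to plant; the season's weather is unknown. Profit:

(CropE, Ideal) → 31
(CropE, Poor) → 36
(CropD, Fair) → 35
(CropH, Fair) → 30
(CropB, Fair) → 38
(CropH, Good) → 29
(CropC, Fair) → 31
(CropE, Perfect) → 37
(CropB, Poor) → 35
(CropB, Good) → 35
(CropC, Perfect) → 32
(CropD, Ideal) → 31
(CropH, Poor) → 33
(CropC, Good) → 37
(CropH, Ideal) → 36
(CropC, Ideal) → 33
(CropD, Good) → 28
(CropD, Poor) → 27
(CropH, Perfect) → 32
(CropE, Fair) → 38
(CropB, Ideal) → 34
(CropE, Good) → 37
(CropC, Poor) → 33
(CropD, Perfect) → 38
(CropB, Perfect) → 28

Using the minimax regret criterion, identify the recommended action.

Column bests: Poor=36, Fair=38, Good=37, Ideal=36, Perfect=38.
CropE regrets: 0, 0, 0, 5, 1 → max 5
CropB regrets: 1, 0, 2, 2, 10 → max 10
CropH regrets: 3, 8, 8, 0, 6 → max 8
CropC regrets: 3, 7, 0, 3, 6 → max 7
CropD regrets: 9, 3, 9, 5, 0 → max 9
Smallest max regret = 5 → CropE.

CropE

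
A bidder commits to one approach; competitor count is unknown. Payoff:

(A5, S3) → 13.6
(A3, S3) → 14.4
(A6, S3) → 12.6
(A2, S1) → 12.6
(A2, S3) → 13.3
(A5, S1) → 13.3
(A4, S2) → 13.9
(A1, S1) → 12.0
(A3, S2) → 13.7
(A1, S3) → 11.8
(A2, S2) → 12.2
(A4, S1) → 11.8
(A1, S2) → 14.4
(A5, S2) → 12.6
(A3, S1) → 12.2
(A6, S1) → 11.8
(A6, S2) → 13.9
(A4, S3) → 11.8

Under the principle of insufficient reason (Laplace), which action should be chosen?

A3

Row averages: A1=191/15, A2=12.7, A3=403/30, A4=12.5, A5=79/6, A6=383/30
Highest average = 403/30 → A3.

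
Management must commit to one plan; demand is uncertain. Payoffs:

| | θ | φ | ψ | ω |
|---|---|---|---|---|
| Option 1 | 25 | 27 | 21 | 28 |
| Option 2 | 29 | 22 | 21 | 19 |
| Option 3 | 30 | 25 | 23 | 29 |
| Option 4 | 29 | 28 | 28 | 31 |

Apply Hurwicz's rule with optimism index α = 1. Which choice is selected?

Option 1: 1·28 + 0·21 = 28
Option 2: 1·29 + 0·19 = 29
Option 3: 1·30 + 0·23 = 30
Option 4: 1·31 + 0·28 = 31
Highest Hurwicz score = 31 → Option 4.

Option 4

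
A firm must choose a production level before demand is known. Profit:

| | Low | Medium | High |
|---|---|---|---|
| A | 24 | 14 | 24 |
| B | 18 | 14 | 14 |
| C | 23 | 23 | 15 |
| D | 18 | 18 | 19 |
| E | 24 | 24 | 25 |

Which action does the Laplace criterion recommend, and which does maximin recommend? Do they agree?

Row averages: A=62/3, B=46/3, C=61/3, D=55/3, E=73/3
Highest average = 73/3 → E.
Row minima: A=14, B=14, C=15, D=18, E=24
Best worst-case = 24 → E.

laplace → E; maximin → E (agree)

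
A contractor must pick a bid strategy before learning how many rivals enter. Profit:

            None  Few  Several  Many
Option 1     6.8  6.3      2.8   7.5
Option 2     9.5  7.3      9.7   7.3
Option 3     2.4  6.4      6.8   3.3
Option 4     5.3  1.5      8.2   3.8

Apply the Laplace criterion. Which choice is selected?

Row averages: Option 1=5.85, Option 2=8.45, Option 3=4.725, Option 4=4.7
Highest average = 8.45 → Option 2.

Option 2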